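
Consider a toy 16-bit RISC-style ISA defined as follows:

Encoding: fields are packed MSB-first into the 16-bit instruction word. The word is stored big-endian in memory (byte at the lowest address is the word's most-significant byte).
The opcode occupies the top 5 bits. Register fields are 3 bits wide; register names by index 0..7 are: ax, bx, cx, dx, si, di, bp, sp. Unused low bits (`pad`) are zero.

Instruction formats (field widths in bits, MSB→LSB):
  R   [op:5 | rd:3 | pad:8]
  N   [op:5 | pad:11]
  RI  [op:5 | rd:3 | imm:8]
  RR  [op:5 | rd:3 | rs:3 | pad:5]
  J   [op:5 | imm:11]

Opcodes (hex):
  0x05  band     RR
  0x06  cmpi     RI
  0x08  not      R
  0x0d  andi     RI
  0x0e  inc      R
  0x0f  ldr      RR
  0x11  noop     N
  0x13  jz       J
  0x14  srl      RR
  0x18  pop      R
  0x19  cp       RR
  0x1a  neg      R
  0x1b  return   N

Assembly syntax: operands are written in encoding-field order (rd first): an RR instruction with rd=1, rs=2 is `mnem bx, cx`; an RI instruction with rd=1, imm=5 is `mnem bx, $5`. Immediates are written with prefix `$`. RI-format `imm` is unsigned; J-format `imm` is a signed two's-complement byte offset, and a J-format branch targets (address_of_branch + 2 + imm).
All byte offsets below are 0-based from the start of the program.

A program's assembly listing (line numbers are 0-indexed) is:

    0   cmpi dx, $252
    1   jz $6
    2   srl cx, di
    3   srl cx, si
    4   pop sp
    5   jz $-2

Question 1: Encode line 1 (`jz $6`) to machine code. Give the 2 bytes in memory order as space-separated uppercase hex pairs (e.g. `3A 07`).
L1: jz op=0x13:5|imm=6:11 ⇒ 0x9806 ⇒ big 98 06

98 06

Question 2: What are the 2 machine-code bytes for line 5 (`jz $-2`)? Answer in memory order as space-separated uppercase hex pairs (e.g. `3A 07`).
line 5 (jz): pack op=0x13:5|imm=-2:11 = 0x9ffe; big→ 9f fe

9F FE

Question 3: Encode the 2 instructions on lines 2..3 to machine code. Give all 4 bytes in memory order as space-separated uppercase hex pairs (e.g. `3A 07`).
line 2 (srl): pack op=0x14:5|rd=2:3|rs=5:3|pad=0:5 = 0xa2a0; big→ a2 a0
line 3 (srl): pack op=0x14:5|rd=2:3|rs=4:3|pad=0:5 = 0xa280; big→ a2 80

A2 A0 A2 80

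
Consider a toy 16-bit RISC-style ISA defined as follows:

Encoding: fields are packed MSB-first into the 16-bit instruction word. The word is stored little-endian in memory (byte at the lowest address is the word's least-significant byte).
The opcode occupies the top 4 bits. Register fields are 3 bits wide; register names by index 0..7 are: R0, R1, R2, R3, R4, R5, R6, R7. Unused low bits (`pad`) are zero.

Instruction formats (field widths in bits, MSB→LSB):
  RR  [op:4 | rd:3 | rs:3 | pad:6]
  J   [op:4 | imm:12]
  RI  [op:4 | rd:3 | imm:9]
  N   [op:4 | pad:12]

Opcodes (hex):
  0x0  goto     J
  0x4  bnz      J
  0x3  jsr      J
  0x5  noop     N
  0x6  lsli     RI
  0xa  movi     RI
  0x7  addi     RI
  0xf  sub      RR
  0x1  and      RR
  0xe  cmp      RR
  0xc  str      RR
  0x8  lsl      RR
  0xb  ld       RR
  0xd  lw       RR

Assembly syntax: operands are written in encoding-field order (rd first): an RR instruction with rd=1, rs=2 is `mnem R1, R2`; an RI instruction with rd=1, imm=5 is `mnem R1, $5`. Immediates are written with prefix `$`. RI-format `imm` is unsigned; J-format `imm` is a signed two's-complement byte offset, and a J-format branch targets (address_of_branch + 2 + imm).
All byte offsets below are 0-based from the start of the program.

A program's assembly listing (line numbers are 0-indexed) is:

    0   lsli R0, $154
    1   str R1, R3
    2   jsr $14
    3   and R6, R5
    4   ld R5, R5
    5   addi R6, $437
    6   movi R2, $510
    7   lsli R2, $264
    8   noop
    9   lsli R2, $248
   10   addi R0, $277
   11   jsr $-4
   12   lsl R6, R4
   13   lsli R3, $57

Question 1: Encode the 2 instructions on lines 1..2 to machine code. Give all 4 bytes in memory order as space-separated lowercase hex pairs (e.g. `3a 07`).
L1: str op=0xc:4|rd=1:3|rs=3:3|pad=0:6 ⇒ 0xc2c0 ⇒ little c0 c2
L2: jsr op=0x3:4|imm=14:12 ⇒ 0x300e ⇒ little 0e 30

c0 c2 0e 30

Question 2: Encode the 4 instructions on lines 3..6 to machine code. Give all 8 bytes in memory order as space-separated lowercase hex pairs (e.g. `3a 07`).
L3: and op=0x1:4|rd=6:3|rs=5:3|pad=0:6 ⇒ 0x1d40 ⇒ little 40 1d
L4: ld op=0xb:4|rd=5:3|rs=5:3|pad=0:6 ⇒ 0xbb40 ⇒ little 40 bb
L5: addi op=0x7:4|rd=6:3|imm=437:9 ⇒ 0x7db5 ⇒ little b5 7d
L6: movi op=0xa:4|rd=2:3|imm=510:9 ⇒ 0xa5fe ⇒ little fe a5

40 1d 40 bb b5 7d fe a5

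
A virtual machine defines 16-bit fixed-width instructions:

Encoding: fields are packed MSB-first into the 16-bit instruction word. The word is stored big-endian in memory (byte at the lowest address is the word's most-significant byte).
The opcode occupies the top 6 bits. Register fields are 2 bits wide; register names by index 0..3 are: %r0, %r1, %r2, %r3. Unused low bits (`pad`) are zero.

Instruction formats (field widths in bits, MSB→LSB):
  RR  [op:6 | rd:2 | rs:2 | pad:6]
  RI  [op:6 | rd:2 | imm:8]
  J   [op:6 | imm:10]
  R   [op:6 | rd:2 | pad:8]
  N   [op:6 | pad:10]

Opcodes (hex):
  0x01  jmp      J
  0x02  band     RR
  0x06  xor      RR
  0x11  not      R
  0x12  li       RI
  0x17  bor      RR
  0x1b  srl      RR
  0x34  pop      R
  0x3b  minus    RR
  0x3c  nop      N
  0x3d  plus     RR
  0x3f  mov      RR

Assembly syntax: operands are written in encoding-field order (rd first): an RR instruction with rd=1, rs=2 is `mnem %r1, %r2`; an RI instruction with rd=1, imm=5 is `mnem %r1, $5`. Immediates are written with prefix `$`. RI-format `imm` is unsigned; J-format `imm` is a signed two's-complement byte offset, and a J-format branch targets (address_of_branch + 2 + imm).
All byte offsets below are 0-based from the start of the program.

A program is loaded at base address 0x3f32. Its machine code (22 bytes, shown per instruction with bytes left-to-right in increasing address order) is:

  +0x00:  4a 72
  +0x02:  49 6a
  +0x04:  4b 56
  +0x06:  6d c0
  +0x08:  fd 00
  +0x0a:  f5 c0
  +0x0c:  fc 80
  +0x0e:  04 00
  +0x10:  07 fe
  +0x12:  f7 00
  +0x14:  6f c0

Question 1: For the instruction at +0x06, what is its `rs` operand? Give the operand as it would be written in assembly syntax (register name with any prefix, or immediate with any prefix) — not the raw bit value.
%r3

off 0x06: read 6d c0 as big → 0x6dc0
  opcode bits[15:10]=0x1b: srl/RR
  rd@[9:8]=0x1 ⇒ %r1
  rs@[7:6]=0x3 ⇒ %r3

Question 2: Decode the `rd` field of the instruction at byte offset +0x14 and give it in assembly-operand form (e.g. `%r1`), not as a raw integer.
%r3

[14] 6f c0 → 0x6fc0
  top 6b → 0x1b → srl [RR]
  rd: (w>>8)&0x3=0x3 → %r3
  rs: (w>>6)&0x3=0x3 → %r3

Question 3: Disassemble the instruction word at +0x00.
li %r2, $114

@+00  big-endian(4a 72) = 0x4a72
  top 6b → 0x12 → li [RI]
  [9:8] rd=2 = %r2
  [7:0] imm=114 = $114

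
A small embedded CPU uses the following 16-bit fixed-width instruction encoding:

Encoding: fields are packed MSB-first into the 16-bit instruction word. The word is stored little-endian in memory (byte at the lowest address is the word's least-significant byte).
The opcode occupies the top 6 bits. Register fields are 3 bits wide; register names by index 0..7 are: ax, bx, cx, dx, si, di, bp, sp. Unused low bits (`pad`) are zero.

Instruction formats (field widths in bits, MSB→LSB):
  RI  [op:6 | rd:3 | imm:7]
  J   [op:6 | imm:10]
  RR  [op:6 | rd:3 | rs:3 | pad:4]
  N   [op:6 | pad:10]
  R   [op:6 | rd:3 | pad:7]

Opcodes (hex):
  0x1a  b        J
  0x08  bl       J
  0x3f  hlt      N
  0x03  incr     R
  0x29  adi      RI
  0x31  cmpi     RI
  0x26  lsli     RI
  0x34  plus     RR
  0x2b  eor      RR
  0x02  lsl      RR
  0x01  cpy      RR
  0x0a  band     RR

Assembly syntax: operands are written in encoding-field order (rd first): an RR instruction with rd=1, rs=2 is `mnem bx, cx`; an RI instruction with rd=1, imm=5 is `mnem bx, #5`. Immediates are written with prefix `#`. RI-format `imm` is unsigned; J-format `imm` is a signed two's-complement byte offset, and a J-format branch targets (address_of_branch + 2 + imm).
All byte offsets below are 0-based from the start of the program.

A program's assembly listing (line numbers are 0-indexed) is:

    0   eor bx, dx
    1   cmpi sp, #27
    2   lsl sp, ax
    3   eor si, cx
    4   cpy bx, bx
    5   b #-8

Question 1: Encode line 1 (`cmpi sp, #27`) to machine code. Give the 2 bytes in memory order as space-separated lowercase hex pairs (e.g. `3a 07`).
9b c7

line 1 (cmpi): pack op=0x31:6|rd=7:3|imm=27:7 = 0xc79b; little→ 9b c7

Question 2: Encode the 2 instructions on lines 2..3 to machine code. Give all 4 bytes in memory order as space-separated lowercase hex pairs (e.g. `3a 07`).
2. lsl fields op=0x2:6|rd=7:3|rs=0:3|pad=0:4 → word 0b80h → 80 0b
3. eor fields op=0x2b:6|rd=4:3|rs=2:3|pad=0:4 → word ae20h → 20 ae

80 0b 20 ae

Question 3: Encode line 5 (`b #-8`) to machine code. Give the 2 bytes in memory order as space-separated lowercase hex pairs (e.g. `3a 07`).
5. b fields op=0x1a:6|imm=-8:10 → word 6bf8h → f8 6b

f8 6b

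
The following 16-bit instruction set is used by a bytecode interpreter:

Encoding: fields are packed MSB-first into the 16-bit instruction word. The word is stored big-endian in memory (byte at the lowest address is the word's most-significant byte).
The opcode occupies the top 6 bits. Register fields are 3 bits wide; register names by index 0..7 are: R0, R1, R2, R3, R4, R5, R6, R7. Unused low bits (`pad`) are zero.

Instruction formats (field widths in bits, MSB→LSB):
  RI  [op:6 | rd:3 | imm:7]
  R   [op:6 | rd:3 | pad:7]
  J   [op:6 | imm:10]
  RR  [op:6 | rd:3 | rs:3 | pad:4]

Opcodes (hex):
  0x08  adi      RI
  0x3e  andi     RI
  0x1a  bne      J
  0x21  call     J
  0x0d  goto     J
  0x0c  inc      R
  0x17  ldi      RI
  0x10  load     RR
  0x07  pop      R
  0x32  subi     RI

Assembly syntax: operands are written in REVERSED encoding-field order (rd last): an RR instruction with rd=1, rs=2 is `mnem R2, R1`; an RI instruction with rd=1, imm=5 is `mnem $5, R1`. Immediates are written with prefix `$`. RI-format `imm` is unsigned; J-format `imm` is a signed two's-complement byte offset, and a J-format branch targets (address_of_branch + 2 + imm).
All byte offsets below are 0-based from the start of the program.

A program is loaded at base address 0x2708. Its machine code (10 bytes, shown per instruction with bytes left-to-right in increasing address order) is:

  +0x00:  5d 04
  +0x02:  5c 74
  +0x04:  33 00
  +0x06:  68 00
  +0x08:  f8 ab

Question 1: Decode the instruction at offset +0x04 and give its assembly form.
off 0x04: read 33 00 as big → 0x3300
  top 6b → 0xc → inc [R]
  [9:7] rd=6 = R6

inc R6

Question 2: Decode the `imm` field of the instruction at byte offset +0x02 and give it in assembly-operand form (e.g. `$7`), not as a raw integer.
$116

[02] 5c 74 → 0x5c74
  opcode bits[15:10]=0x17: ldi/RI
  rd: (w>>7)&0x7=0x0 → R0
  imm: (w>>0)&0x7f=0x74 → $116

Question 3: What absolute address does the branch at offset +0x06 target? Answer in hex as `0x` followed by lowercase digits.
0x2710

off 0x06: read 68 00 as big → 0x6800
  op=0x6800>>10=0x1a ⇒ bne (J)
  [9:0] imm=0 = $0
  target = base 0x2708 + off 0x06 + 2 + imm 0 = 0x2710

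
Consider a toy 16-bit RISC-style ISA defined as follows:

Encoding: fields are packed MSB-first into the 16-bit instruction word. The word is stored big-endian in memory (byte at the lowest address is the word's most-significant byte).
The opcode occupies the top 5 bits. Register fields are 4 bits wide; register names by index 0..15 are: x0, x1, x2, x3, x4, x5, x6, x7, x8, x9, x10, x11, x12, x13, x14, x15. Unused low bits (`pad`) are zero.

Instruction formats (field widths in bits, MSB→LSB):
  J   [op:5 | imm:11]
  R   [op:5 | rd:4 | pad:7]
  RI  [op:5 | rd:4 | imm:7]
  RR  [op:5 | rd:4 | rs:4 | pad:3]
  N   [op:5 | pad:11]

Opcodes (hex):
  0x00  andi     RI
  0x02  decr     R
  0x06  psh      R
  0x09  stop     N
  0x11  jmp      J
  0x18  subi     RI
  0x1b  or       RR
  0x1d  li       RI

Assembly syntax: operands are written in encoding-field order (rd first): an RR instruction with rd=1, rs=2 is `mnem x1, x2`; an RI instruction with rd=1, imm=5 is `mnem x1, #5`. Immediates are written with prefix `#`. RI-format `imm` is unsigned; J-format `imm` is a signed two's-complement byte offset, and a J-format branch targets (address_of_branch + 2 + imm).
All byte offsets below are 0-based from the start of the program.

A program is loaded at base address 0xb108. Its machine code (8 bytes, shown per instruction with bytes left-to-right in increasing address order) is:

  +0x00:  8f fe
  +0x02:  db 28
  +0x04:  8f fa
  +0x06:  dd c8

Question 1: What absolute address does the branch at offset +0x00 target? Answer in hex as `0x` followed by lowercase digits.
0xb108

off 0x00: read 8f fe as big → 0x8ffe
  op=0x8ffe>>11=0x11 ⇒ jmp (J)
  imm@[10:0]=0x7fe (s11→-2) ⇒ #-2
  target = base 0xb108 + off 0x00 + 2 + imm -2 = 0xb108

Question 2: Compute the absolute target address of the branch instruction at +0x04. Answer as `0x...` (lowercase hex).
@+04  big-endian(8f fa) = 0x8ffa
  opcode bits[15:11]=0x11: jmp/J
  imm: (w>>0)&0x7ff=0x7fa (s11→-6) → #-6
  target = base 0xb108 + off 0x04 + 2 + imm -6 = 0xb108

0xb108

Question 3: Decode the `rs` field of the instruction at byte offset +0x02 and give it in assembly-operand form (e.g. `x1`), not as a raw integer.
+0x02: db 28 ⇒ word 0xdb28 (big)
  opcode bits[15:11]=0x1b: or/RR
  rd@[10:7]=0x6 ⇒ x6
  rs@[6:3]=0x5 ⇒ x5

x5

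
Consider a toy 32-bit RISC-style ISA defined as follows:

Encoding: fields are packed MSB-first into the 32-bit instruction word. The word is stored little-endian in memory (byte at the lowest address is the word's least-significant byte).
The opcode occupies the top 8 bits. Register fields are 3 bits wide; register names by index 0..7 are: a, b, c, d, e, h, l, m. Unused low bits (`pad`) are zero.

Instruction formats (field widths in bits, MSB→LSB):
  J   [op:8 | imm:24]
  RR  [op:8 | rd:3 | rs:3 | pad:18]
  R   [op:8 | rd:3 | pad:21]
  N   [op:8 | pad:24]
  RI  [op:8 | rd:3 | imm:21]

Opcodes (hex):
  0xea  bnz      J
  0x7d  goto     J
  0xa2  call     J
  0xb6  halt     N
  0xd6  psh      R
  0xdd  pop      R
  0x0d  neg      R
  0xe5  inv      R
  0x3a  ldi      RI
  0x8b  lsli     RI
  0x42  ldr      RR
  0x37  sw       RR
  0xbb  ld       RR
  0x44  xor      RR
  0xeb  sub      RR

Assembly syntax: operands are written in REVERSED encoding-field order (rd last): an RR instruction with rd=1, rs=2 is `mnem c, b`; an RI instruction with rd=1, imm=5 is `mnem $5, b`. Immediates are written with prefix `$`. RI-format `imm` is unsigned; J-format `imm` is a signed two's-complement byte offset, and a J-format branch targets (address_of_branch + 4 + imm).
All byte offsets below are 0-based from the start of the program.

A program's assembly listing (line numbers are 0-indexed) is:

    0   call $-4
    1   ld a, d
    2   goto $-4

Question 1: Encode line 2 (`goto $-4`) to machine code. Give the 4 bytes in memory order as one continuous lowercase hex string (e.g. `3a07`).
L2: goto op=0x7d:8|imm=-4:24 ⇒ 0x7dfffffc ⇒ little fc ff ff 7d

fcffff7d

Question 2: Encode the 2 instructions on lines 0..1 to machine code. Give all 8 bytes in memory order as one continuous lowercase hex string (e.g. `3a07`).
fcffffa2000060bb

0. call fields op=0xa2:8|imm=-4:24 → word a2fffffch → fc ff ff a2
1. ld fields op=0xbb:8|rd=3:3|rs=0:3|pad=0:18 → word bb600000h → 00 00 60 bb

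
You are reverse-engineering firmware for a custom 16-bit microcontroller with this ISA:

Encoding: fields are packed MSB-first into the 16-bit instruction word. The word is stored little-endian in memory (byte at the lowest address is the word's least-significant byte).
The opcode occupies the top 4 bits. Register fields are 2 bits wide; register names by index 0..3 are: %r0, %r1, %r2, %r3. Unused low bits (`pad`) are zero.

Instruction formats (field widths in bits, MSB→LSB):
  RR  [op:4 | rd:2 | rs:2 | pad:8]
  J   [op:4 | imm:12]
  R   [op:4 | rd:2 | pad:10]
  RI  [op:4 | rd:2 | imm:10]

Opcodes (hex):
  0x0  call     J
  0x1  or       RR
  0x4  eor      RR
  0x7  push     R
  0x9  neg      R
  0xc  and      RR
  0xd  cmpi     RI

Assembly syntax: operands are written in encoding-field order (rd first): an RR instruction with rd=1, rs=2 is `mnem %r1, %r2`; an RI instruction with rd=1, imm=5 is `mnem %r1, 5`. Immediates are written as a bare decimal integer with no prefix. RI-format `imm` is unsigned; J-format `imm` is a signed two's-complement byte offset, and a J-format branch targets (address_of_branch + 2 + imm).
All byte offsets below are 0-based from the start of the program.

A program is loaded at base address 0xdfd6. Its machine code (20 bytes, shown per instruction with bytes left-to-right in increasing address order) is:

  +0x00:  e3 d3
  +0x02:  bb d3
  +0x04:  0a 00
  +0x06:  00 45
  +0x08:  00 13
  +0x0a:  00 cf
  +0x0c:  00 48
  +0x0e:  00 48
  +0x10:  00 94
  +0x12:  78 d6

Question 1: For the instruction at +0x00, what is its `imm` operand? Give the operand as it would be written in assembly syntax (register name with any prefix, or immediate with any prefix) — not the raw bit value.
995

off 0x00: read e3 d3 as little → 0xd3e3
  op=0xd3e3>>12=0xd ⇒ cmpi (RI)
  rd@[11:10]=0x0 ⇒ %r0
  imm@[9:0]=0x3e3 ⇒ 995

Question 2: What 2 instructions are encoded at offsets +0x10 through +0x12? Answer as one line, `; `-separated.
@+10  little-endian(00 94) = 0x9400
  op=0x9400>>12=0x9 ⇒ neg (R)
  [11:10] rd=1 = %r1
@+12  little-endian(78 d6) = 0xd678
  op=0xd678>>12=0xd ⇒ cmpi (RI)
  [11:10] rd=1 = %r1
  [9:0] imm=632 = 632

neg %r1; cmpi %r1, 632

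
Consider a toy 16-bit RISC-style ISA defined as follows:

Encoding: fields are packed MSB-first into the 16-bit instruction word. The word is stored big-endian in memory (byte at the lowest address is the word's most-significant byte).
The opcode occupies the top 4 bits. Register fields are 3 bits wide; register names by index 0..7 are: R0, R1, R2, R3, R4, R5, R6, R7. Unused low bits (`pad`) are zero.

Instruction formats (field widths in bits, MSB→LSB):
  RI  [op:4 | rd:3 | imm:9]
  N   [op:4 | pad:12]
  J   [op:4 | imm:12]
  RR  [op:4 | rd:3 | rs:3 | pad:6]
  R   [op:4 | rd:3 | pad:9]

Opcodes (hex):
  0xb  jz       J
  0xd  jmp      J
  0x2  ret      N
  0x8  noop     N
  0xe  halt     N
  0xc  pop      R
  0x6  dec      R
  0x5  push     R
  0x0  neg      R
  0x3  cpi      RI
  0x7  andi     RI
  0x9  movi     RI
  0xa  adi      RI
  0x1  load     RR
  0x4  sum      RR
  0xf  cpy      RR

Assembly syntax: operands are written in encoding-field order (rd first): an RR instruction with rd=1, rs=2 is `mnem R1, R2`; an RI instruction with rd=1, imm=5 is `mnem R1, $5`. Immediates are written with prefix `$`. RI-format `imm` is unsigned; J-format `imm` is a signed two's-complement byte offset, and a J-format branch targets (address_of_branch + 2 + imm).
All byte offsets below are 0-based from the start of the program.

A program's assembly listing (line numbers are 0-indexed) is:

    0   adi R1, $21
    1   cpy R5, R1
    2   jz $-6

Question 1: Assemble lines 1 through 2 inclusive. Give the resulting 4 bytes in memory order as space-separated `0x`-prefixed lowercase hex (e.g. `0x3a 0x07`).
L1: cpy op=0xf:4|rd=5:3|rs=1:3|pad=0:6 ⇒ 0xfa40 ⇒ big fa 40
L2: jz op=0xb:4|imm=-6:12 ⇒ 0xbffa ⇒ big bf fa

0xfa 0x40 0xbf 0xfa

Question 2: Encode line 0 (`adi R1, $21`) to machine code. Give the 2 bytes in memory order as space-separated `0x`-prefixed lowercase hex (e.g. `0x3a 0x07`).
0xa2 0x15

line 0 (adi): pack op=0xa:4|rd=1:3|imm=21:9 = 0xa215; big→ a2 15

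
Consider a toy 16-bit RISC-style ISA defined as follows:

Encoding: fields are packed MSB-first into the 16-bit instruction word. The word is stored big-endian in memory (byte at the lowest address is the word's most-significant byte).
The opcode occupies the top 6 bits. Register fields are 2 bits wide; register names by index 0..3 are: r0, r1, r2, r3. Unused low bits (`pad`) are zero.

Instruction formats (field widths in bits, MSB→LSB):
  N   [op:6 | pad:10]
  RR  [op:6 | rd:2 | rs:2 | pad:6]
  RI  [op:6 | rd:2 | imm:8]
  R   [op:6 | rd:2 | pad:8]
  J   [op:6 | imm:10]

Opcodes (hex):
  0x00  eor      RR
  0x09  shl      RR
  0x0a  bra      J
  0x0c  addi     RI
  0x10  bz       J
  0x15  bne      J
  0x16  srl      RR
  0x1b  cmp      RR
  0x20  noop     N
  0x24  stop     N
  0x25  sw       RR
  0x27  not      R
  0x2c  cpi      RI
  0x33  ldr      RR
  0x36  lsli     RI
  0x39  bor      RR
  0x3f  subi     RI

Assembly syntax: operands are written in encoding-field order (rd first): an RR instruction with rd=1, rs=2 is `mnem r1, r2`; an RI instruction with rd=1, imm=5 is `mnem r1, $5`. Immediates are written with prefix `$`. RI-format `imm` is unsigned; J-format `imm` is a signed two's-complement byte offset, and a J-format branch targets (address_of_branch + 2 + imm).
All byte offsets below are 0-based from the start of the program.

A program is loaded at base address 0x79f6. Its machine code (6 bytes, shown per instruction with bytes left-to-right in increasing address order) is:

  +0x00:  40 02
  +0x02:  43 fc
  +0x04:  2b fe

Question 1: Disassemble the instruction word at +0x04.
off 0x04: read 2b fe as big → 0x2bfe
  opcode bits[15:10]=0xa: bra/J
  [9:0] imm=1022 (s10→-2) = $-2

bra $-2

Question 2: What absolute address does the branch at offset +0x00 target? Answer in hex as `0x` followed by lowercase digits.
0x79fa

[00] 40 02 → 0x4002
  op=0x4002>>10=0x10 ⇒ bz (J)
  [9:0] imm=2 = $2
  target = base 0x79f6 + off 0x00 + 2 + imm 2 = 0x79fa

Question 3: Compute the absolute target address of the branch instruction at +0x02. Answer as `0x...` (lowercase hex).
0x79f6

+0x02: 43 fc ⇒ word 0x43fc (big)
  op=0x43fc>>10=0x10 ⇒ bz (J)
  imm: (w>>0)&0x3ff=0x3fc (s10→-4) → $-4
  target = base 0x79f6 + off 0x02 + 2 + imm -4 = 0x79f6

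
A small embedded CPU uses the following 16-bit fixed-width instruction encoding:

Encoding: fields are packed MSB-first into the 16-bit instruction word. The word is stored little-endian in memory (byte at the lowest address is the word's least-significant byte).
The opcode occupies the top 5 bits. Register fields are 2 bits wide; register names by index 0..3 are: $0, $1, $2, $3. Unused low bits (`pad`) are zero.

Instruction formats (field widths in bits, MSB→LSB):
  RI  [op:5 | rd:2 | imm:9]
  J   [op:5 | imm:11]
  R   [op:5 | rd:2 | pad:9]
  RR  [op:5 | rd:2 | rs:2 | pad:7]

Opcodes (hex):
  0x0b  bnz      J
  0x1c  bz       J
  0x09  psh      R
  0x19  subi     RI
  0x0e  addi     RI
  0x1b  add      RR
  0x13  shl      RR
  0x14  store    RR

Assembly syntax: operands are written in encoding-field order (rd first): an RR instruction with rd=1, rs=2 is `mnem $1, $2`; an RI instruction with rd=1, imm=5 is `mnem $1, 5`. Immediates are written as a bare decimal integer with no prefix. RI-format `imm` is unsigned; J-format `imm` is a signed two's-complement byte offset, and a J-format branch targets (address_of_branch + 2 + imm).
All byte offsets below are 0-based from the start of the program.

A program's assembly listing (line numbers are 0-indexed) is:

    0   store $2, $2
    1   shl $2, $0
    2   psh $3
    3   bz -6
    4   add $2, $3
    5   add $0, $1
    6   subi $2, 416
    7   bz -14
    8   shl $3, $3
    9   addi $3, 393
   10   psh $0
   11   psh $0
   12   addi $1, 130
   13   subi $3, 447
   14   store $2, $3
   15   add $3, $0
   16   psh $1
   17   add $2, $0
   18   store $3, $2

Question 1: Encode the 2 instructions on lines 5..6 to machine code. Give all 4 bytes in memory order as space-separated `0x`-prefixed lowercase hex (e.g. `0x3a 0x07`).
0x80 0xd8 0xa0 0xcd

line 5 (add): pack op=0x1b:5|rd=0:2|rs=1:2|pad=0:7 = 0xd880; little→ 80 d8
line 6 (subi): pack op=0x19:5|rd=2:2|imm=416:9 = 0xcda0; little→ a0 cd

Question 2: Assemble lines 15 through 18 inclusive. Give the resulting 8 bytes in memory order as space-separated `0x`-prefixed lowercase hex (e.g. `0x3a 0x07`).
15. add fields op=0x1b:5|rd=3:2|rs=0:2|pad=0:7 → word de00h → 00 de
16. psh fields op=0x9:5|rd=1:2|pad=0:9 → word 4a00h → 00 4a
17. add fields op=0x1b:5|rd=2:2|rs=0:2|pad=0:7 → word dc00h → 00 dc
18. store fields op=0x14:5|rd=3:2|rs=2:2|pad=0:7 → word a700h → 00 a7

0x00 0xde 0x00 0x4a 0x00 0xdc 0x00 0xa7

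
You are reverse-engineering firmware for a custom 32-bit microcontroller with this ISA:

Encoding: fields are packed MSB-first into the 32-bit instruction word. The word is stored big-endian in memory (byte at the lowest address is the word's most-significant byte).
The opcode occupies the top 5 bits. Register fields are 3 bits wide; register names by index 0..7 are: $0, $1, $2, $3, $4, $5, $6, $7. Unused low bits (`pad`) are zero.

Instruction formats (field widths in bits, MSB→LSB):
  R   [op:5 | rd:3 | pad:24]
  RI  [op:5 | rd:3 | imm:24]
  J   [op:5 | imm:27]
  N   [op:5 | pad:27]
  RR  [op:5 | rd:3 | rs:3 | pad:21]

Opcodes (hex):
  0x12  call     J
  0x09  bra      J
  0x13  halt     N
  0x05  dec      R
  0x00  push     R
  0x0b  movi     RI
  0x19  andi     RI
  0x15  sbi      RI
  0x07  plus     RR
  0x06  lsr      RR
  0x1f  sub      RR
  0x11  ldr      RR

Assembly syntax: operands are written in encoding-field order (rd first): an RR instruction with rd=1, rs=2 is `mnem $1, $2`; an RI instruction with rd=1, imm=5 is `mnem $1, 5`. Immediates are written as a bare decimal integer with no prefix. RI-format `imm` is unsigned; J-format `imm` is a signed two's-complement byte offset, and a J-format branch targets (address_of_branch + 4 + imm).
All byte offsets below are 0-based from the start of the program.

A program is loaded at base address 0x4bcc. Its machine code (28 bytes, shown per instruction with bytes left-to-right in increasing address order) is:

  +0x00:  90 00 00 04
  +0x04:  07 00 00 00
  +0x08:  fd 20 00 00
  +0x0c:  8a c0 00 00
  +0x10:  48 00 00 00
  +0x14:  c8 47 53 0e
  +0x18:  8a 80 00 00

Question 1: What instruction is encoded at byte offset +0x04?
push $7

off 0x04: read 07 00 00 00 as big → 0x07000000
  op=0x07000000>>27=0x0 ⇒ push (R)
  rd: (w>>24)&0x7=0x7 → $7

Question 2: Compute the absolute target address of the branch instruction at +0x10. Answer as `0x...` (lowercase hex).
off 0x10: read 48 00 00 00 as big → 0x48000000
  op=0x48000000>>27=0x9 ⇒ bra (J)
  [26:0] imm=0 = 0
  target = base 0x4bcc + off 0x10 + 4 + imm 0 = 0x4be0

0x4be0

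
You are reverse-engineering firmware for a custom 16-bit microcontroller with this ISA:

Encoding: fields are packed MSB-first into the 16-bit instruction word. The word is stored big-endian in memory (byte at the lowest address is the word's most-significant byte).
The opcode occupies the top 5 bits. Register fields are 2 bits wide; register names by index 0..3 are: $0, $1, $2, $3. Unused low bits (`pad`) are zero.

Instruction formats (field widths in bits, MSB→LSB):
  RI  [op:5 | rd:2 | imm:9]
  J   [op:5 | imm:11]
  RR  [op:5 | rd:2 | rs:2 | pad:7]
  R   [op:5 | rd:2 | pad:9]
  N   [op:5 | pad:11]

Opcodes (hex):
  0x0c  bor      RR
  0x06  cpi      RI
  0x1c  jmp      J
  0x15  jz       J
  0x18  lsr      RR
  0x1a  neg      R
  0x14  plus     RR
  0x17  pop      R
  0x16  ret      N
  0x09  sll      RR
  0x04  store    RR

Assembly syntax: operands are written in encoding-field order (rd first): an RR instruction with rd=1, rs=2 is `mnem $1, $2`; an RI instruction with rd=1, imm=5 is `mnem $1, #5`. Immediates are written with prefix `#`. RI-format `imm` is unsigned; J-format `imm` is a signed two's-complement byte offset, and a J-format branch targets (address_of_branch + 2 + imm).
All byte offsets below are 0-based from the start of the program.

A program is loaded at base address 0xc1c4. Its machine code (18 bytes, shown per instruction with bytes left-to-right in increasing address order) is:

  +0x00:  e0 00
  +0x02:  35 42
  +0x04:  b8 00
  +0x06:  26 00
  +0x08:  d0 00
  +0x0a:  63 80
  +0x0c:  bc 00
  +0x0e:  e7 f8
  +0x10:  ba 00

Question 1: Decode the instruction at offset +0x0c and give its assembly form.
+0x0c: bc 00 ⇒ word 0xbc00 (big)
  op=0xbc00>>11=0x17 ⇒ pop (R)
  rd@[10:9]=0x2 ⇒ $2

pop $2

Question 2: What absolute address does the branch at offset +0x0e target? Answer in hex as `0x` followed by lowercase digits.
@+0e  big-endian(e7 f8) = 0xe7f8
  op=0xe7f8>>11=0x1c ⇒ jmp (J)
  imm@[10:0]=0x7f8 (s11→-8) ⇒ #-8
  target = base 0xc1c4 + off 0x0e + 2 + imm -8 = 0xc1cc

0xc1cc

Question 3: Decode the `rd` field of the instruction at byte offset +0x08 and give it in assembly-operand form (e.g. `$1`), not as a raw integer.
$0

@+08  big-endian(d0 00) = 0xd000
  top 5b → 0x1a → neg [R]
  rd@[10:9]=0x0 ⇒ $0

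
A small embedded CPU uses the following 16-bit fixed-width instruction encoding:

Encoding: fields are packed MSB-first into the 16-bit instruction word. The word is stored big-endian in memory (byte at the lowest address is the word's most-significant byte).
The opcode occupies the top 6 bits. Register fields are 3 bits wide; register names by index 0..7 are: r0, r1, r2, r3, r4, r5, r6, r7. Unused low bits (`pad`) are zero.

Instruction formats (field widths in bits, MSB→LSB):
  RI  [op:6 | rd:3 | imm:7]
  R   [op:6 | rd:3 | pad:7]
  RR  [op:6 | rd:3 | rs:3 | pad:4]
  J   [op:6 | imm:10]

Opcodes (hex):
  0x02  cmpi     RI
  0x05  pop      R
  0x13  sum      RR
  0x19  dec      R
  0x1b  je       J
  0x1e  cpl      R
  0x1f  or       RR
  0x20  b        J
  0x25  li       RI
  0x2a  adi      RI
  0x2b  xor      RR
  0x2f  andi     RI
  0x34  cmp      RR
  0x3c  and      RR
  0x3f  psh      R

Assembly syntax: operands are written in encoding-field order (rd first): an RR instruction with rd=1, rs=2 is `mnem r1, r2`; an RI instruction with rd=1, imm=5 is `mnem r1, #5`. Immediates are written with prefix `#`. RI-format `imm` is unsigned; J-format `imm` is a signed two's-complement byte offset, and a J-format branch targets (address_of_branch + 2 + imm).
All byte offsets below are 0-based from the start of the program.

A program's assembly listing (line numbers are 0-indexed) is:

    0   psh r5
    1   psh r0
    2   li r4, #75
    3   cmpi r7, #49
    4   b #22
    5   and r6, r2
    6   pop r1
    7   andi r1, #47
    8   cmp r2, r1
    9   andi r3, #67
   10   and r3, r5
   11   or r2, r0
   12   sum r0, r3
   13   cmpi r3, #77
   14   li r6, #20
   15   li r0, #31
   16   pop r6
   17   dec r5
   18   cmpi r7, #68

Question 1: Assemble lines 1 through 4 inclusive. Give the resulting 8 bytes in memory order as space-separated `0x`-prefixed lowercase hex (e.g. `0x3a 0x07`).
0xfc 0x00 0x96 0x4b 0x0b 0xb1 0x80 0x16

line 1 (psh): pack op=0x3f:6|rd=0:3|pad=0:7 = 0xfc00; big→ fc 00
line 2 (li): pack op=0x25:6|rd=4:3|imm=75:7 = 0x964b; big→ 96 4b
line 3 (cmpi): pack op=0x2:6|rd=7:3|imm=49:7 = 0x0bb1; big→ 0b b1
line 4 (b): pack op=0x20:6|imm=22:10 = 0x8016; big→ 80 16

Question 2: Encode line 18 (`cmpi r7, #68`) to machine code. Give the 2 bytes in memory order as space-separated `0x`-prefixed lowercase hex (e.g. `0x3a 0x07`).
line 18 (cmpi): pack op=0x2:6|rd=7:3|imm=68:7 = 0x0bc4; big→ 0b c4

0x0b 0xc4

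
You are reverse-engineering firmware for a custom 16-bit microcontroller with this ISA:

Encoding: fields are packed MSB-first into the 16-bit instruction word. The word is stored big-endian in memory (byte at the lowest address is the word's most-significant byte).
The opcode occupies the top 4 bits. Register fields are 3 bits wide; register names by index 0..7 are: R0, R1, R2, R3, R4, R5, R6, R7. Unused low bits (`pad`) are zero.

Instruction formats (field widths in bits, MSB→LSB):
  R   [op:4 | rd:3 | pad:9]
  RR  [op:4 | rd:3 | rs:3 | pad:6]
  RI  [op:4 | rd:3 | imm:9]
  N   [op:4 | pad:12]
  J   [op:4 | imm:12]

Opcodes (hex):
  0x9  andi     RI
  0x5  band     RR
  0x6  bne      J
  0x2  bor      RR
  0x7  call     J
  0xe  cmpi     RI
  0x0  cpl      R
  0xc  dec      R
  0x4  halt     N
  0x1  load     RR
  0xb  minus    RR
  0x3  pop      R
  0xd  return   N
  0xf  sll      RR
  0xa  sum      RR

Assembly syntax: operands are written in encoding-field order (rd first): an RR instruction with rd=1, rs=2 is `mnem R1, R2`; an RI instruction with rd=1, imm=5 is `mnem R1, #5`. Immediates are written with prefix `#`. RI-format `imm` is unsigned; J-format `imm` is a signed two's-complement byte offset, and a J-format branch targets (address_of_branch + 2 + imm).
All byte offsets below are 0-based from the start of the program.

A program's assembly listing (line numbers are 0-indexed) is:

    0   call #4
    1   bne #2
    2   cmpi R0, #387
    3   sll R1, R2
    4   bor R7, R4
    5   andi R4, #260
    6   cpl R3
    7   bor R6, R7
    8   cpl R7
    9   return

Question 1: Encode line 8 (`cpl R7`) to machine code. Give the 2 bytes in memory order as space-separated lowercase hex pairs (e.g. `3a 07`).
0e 00

L8: cpl op=0x0:4|rd=7:3|pad=0:9 ⇒ 0x0e00 ⇒ big 0e 00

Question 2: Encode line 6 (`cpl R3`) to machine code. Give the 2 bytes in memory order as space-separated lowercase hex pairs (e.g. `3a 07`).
L6: cpl op=0x0:4|rd=3:3|pad=0:9 ⇒ 0x0600 ⇒ big 06 00

06 00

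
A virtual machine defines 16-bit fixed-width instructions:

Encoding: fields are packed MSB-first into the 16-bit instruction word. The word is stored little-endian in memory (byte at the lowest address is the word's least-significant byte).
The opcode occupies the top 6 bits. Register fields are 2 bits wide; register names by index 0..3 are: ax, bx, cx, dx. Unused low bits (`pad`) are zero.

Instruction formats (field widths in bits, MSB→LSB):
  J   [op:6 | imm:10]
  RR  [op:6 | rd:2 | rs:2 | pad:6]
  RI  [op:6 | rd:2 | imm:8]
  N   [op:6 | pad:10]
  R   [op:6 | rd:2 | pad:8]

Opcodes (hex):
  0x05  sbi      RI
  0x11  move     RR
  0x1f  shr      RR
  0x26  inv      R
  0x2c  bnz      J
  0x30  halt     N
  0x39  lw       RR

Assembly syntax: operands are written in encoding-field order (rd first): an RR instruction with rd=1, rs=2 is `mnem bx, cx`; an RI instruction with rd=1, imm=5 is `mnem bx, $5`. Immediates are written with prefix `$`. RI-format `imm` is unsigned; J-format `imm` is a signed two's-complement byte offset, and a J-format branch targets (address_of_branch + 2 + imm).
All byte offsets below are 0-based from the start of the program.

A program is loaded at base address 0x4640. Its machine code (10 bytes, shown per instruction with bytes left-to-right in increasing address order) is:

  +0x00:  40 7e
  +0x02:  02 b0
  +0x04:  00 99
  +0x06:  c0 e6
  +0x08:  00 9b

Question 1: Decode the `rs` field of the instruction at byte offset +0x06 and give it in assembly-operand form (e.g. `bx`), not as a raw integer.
dx

[06] c0 e6 → 0xe6c0
  op=0xe6c0>>10=0x39 ⇒ lw (RR)
  rd@[9:8]=0x2 ⇒ cx
  rs@[7:6]=0x3 ⇒ dx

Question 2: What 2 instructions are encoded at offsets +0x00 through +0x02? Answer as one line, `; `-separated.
shr cx, bx; bnz $2

@+00  little-endian(40 7e) = 0x7e40
  top 6b → 0x1f → shr [RR]
  [9:8] rd=2 = cx
  [7:6] rs=1 = bx
@+02  little-endian(02 b0) = 0xb002
  top 6b → 0x2c → bnz [J]
  [9:0] imm=2 = $2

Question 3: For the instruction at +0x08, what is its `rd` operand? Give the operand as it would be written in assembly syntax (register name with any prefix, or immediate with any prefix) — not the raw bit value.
dx

+0x08: 00 9b ⇒ word 0x9b00 (little)
  op=0x9b00>>10=0x26 ⇒ inv (R)
  rd@[9:8]=0x3 ⇒ dx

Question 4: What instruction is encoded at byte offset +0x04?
inv bx

[04] 00 99 → 0x9900
  top 6b → 0x26 → inv [R]
  [9:8] rd=1 = bx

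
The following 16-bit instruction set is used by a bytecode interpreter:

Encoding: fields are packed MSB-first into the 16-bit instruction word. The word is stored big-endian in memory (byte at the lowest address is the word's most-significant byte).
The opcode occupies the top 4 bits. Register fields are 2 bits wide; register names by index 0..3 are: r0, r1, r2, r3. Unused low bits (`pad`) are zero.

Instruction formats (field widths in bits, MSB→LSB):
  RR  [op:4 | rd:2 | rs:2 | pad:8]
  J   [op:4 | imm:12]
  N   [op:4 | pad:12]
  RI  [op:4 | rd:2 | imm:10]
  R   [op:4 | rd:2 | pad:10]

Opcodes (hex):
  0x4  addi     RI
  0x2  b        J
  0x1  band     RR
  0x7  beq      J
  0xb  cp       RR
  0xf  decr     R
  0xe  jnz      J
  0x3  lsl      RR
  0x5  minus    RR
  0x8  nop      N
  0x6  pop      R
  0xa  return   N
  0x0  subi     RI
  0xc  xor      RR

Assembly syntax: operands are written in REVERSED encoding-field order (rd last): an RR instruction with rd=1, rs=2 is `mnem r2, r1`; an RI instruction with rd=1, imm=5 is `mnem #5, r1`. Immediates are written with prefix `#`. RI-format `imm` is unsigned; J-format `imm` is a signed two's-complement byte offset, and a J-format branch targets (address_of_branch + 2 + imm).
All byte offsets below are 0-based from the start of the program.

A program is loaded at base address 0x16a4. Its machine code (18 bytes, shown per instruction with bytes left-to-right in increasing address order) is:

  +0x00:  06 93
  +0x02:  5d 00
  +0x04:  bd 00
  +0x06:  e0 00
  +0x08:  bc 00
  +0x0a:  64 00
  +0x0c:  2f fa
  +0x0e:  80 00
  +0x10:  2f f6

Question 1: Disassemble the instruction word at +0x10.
[10] 2f f6 → 0x2ff6
  top 4b → 0x2 → b [J]
  imm: (w>>0)&0xfff=0xff6 (s12→-10) → #-10

b #-10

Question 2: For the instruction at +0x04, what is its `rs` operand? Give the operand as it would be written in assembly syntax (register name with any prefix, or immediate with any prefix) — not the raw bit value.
[04] bd 00 → 0xbd00
  op=0xbd00>>12=0xb ⇒ cp (RR)
  [11:10] rd=3 = r3
  [9:8] rs=1 = r1

r1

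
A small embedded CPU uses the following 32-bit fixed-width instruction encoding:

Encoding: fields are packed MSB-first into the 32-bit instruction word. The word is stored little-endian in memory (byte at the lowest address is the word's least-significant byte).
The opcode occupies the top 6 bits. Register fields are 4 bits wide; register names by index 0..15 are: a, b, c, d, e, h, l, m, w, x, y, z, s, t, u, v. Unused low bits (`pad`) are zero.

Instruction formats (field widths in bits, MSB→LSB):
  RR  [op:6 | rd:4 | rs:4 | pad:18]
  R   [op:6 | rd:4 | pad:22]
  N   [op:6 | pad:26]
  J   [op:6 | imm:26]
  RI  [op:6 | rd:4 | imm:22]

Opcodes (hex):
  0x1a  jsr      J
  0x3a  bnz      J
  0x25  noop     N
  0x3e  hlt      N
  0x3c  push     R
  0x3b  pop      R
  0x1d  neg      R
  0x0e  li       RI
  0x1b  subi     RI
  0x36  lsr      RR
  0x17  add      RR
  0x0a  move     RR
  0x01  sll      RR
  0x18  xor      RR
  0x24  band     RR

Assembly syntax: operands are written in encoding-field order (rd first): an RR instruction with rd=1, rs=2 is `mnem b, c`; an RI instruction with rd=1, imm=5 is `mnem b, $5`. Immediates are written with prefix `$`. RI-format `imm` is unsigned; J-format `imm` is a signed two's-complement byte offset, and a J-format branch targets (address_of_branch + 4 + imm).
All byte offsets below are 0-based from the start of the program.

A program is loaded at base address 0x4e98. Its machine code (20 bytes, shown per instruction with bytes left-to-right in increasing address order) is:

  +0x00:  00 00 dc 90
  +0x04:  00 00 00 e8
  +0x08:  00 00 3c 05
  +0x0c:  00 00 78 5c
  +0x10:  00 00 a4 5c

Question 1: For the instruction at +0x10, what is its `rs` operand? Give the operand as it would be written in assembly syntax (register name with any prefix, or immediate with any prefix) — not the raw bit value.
x

@+10  little-endian(00 00 a4 5c) = 0x5ca40000
  op=0x5ca40000>>26=0x17 ⇒ add (RR)
  [25:22] rd=2 = c
  [21:18] rs=9 = x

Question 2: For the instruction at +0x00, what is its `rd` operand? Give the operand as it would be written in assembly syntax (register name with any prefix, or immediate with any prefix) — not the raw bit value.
d

@+00  little-endian(00 00 dc 90) = 0x90dc0000
  top 6b → 0x24 → band [RR]
  rd: (w>>22)&0xf=0x3 → d
  rs: (w>>18)&0xf=0x7 → m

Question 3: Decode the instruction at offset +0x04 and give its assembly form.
+0x04: 00 00 00 e8 ⇒ word 0xe8000000 (little)
  op=0xe8000000>>26=0x3a ⇒ bnz (J)
  [25:0] imm=0 = $0

bnz $0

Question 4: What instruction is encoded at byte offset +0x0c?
@+0c  little-endian(00 00 78 5c) = 0x5c780000
  opcode bits[31:26]=0x17: add/RR
  rd: (w>>22)&0xf=0x1 → b
  rs: (w>>18)&0xf=0xe → u

add b, u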